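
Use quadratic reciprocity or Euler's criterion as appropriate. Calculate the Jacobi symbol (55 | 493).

Reciprocity: 55 ≡ 3 and 493 ≡ 1 (mod 4), so (55/493) = +(493/55).
Reduce top mod 55: now compute (53/55).
Reciprocity: 53 ≡ 1 and 55 ≡ 3 (mod 4), so (53/55) = +(55/53).
Reduce top mod 53: now compute (2/53).
Pull out 2: since 53 ≡ 5 (mod 8), (2/53) = -1.
Reached (1/53) = 1. Collecting the sign flips along the way, the symbol is -1.

-1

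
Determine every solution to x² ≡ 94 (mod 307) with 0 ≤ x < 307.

Since 307 ≡ 3 (mod 4), a square root of 94 is 94^((307+1)/4) = 94^77 mod 307.
Repeated squaring: 94^2≡240, 94^4≡191, 94^8≡255, 94^16≡248, 94^32≡104, 94^64≡71 (mod 307).
94^77 = 94^(64+8+4+1) ≡ 44 (mod 307).
Check: 44² = 1936 ≡ 94 (mod 307). The two roots are 44 and 263.

44, 263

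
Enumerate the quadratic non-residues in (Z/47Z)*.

5, 10, 11, 13, 15, 19, 20, 22, 23, 26, 29, 30, 31, 33, 35, 38, 39, 40, 41, 43, 44, 45, 46

Square k = 1,…,23 (k and 47−k give the same square):
1²=1, 2²=4, 3²=9, 4²=16, 5²=25, 6²=36, 7²≡2, 8²≡17, 9²≡34, 10²≡6, 11²≡27, 12²≡3, 13²≡28, 14²≡8, 15²≡37, 16²≡21, 17²≡7, 18²≡42, 19²≡32, 20²≡24, 21²≡18, 22²≡14, 23²≡12 (mod 47).
The residues are {1, 2, 3, 4, 6, 7, 8, 9, 12, 14, 16, 17, 18, 21, 24, 25, 27, 28, 32, 34, 36, 37, 42}; the non-residues are the remaining 23 nonzero classes.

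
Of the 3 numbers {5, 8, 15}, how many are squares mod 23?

1

(5/23) = -1 → non-residue.
(8/23) = +1 → QR.
(15/23) = -1 → non-residue.
Total quadratic residues among the 3: 1.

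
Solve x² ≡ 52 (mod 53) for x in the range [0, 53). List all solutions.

53 ≡ 1 (mod 4), so we find a root by search.
Trying successive values, 23² = 529 ≡ 52 (mod 53). The other root is 53 − 23 = 30.

23, 30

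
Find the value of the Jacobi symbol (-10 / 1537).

-1

First reduce: -10 ≡ 1527 (mod 1537).
Reciprocity: 1527 ≡ 3 and 1537 ≡ 1 (mod 4), so (1527/1537) = +(1537/1527).
Reduce top mod 1527: now compute (10/1527).
Pull out 2: since 1527 ≡ 7 (mod 8), (2/1527) = +1.
Reciprocity: 5 ≡ 1 and 1527 ≡ 3 (mod 4), so (5/1527) = +(1527/5).
Reduce top mod 5: now compute (2/5).
Pull out 2: since 5 ≡ 5 (mod 8), (2/5) = -1.
Reached (1/5) = 1. Collecting the sign flips along the way, the symbol is -1.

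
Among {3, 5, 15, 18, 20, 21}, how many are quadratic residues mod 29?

(3/29) = -1 → non-residue.
(5/29) = +1 → QR.
(15/29) = -1 → non-residue.
(18/29) = -1 → non-residue.
(20/29) = +1 → QR.
(21/29) = -1 → non-residue.
Total quadratic residues among the 6: 2.

2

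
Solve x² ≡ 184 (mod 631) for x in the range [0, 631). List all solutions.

Since 631 ≡ 3 (mod 4), a square root of 184 is 184^((631+1)/4) = 184^158 mod 631.
Repeated squaring: 184^2≡413, 184^4≡199, 184^8≡479, 184^16≡388, 184^32≡366, 184^64≡184, 184^128≡413 (mod 631).
184^158 = 184^(128+16+8+4+2) ≡ 366 (mod 631).
Check: 366² = 133956 ≡ 184 (mod 631). The two roots are 265 and 366.

265, 366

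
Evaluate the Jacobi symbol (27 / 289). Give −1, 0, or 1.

Reciprocity: 27 ≡ 3 and 289 ≡ 1 (mod 4), so (27/289) = +(289/27).
Reduce top mod 27: now compute (19/27).
Reciprocity: 19 ≡ 3 and 27 ≡ 3 (mod 4), so (19/27) = −(27/19).
Reduce top mod 19: now compute (8/19).
Pull out 2^3: since 19 ≡ 3 (mod 8), (2/19) = -1, so (2/19)^3 = -1.
Reached (1/19) = 1. Collecting the sign flips along the way, the symbol is +1.

1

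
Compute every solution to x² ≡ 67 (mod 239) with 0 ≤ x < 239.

28, 211

Since 239 ≡ 3 (mod 4), a square root of 67 is 67^((239+1)/4) = 67^60 mod 239.
Repeated squaring: 67^2≡187, 67^4≡75, 67^8≡128, 67^16≡132, 67^32≡216 (mod 239).
67^60 = 67^(32+16+8+4) ≡ 211 (mod 239).
Check: 211² = 44521 ≡ 67 (mod 239). The two roots are 28 and 211.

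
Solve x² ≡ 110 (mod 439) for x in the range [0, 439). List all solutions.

219, 220

Since 439 ≡ 3 (mod 4), a square root of 110 is 110^((439+1)/4) = 110^110 mod 439.
Repeated squaring: 110^2≡247, 110^4≡427, 110^8≡144, 110^16≡103, 110^32≡73, 110^64≡61 (mod 439).
110^110 = 110^(64+32+8+4+2) ≡ 220 (mod 439).
Check: 220² = 48400 ≡ 110 (mod 439). The two roots are 219 and 220.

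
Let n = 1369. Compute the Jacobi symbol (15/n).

Reciprocity: 15 ≡ 3 and 1369 ≡ 1 (mod 4), so (15/1369) = +(1369/15).
Reduce top mod 15: now compute (4/15).
Pull out 2^2: since 15 ≡ 7 (mod 8), (2/15) = +1, so (2/15)^2 = +1.
Reached (1/15) = 1. Collecting the sign flips along the way, the symbol is +1.

1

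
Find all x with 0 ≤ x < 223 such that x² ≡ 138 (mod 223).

Since 223 ≡ 3 (mod 4), a square root of 138 is 138^((223+1)/4) = 138^56 mod 223.
Repeated squaring: 138^2≡89, 138^4≡116, 138^8≡76, 138^16≡201, 138^32≡38 (mod 223).
138^56 = 138^(32+16+8) ≡ 19 (mod 223).
Check: 19² = 361 ≡ 138 (mod 223). The two roots are 19 and 204.

19, 204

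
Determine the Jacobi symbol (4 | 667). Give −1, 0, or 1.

Pull out 2^2: since 667 ≡ 3 (mod 8), (2/667) = -1, so (2/667)^2 = +1.
Reached (1/667) = 1. Collecting the sign flips along the way, the symbol is +1.

1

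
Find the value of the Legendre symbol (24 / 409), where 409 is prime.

1

Euler's criterion: (24/409) ≡ 24^204 (mod 409).
24^2 ≡ 167 (mod 409)
24^4 ≡ 77 (mod 409)
24^8 ≡ 203 (mod 409)
24^16 ≡ 309 (mod 409)
24^32 ≡ 184 (mod 409)
24^64 ≡ 318 (mod 409)
24^128 ≡ 101 (mod 409)
24^204 = 24^(128+64+8+4) ≡ 1 (mod 409).
Result is 1, so (24/409) = 1.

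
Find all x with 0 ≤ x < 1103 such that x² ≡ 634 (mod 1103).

108, 995

Since 1103 ≡ 3 (mod 4), a square root of 634 is 634^((1103+1)/4) = 634^276 mod 1103.
Repeated squaring: 634^2≡464, 634^4≡211, 634^8≡401, 634^16≡866, 634^32≡1019, 634^64≡438, 634^128≡1025, 634^256≡569 (mod 1103).
634^276 = 634^(256+16+4) ≡ 108 (mod 1103).
Check: 108² = 11664 ≡ 634 (mod 1103). The two roots are 108 and 995.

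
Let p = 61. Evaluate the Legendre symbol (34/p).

1

Pull out 2: since 61 ≡ 5 (mod 8), (2/61) = -1.
Reciprocity: 17 ≡ 1 and 61 ≡ 1 (mod 4), so (17/61) = +(61/17).
Reduce top mod 17: now compute (10/17).
Pull out 2: since 17 ≡ 1 (mod 8), (2/17) = +1.
Reciprocity: 5 ≡ 1 and 17 ≡ 1 (mod 4), so (5/17) = +(17/5).
Reduce top mod 5: now compute (2/5).
Pull out 2: since 5 ≡ 5 (mod 8), (2/5) = -1.
Reached (1/5) = 1. Collecting the sign flips along the way, the symbol is +1.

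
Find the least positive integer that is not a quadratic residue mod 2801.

3

(2/2801) = +1, so 2 is a residue.
(3/2801) = −1, so 3 is the smallest positive non-residue mod 2801.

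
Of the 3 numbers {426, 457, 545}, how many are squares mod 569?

1

(426/569) = -1 → non-residue.
(457/569) = +1 → QR.
(545/569) = -1 → non-residue.
Total quadratic residues among the 3: 1.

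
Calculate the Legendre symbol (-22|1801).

-1

First reduce: -22 ≡ 1779 (mod 1801).
Reciprocity: 1779 ≡ 3 and 1801 ≡ 1 (mod 4), so (1779/1801) = +(1801/1779).
Reduce top mod 1779: now compute (22/1779).
Pull out 2: since 1779 ≡ 3 (mod 8), (2/1779) = -1.
Reciprocity: 11 ≡ 3 and 1779 ≡ 3 (mod 4), so (11/1779) = −(1779/11).
Reduce top mod 11: now compute (8/11).
Pull out 2^3: since 11 ≡ 3 (mod 8), (2/11) = -1, so (2/11)^3 = -1.
Reached (1/11) = 1. Collecting the sign flips along the way, the symbol is -1.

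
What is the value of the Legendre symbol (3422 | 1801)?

First reduce: 3422 ≡ 1621 (mod 1801).
Reciprocity: 1621 ≡ 1 and 1801 ≡ 1 (mod 4), so (1621/1801) = +(1801/1621).
Reduce top mod 1621: now compute (180/1621).
Pull out 2^2: since 1621 ≡ 5 (mod 8), (2/1621) = -1, so (2/1621)^2 = +1.
Reciprocity: 45 ≡ 1 and 1621 ≡ 1 (mod 4), so (45/1621) = +(1621/45).
Reduce top mod 45: now compute (1/45).
Reached (1/45) = 1. Collecting the sign flips along the way, the symbol is +1.

1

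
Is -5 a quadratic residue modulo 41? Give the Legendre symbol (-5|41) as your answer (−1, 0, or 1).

1

First reduce: -5 ≡ 36 (mod 41).
Pull out 2^2: since 41 ≡ 1 (mod 8), (2/41) = +1, so (2/41)^2 = +1.
Reciprocity: 9 ≡ 1 and 41 ≡ 1 (mod 4), so (9/41) = +(41/9).
Reduce top mod 9: now compute (5/9).
Reciprocity: 5 ≡ 1 and 9 ≡ 1 (mod 4), so (5/9) = +(9/5).
Reduce top mod 5: now compute (4/5).
Pull out 2^2: since 5 ≡ 5 (mod 8), (2/5) = -1, so (2/5)^2 = +1.
Reached (1/5) = 1. Collecting the sign flips along the way, the symbol is +1.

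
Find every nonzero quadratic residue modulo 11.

1, 3, 4, 5, 9

Square k = 1,…,5 (k and 11−k give the same square):
1²=1, 2²=4, 3²=9, 4²≡5, 5²≡3 (mod 11).
So the quadratic residues mod 11 are {1, 3, 4, 5, 9}.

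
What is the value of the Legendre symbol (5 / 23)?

Reciprocity: 5 ≡ 1 and 23 ≡ 3 (mod 4), so (5/23) = +(23/5).
Reduce top mod 5: now compute (3/5).
Reciprocity: 3 ≡ 3 and 5 ≡ 1 (mod 4), so (3/5) = +(5/3).
Reduce top mod 3: now compute (2/3).
Pull out 2: since 3 ≡ 3 (mod 8), (2/3) = -1.
Reached (1/3) = 1. Collecting the sign flips along the way, the symbol is -1.

-1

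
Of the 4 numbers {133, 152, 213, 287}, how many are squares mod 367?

2

(133/367) = -1 → non-residue.
(152/367) = -1 → non-residue.
(213/367) = +1 → QR.
(287/367) = +1 → QR.
Total quadratic residues among the 4: 2.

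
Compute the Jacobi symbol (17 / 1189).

1

Reciprocity: 17 ≡ 1 and 1189 ≡ 1 (mod 4), so (17/1189) = +(1189/17).
Reduce top mod 17: now compute (16/17).
Pull out 2^4: since 17 ≡ 1 (mod 8), (2/17) = +1, so (2/17)^4 = +1.
Reached (1/17) = 1. Collecting the sign flips along the way, the symbol is +1.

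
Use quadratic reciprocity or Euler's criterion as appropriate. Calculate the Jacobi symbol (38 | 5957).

1

Pull out 2: since 5957 ≡ 5 (mod 8), (2/5957) = -1.
Reciprocity: 19 ≡ 3 and 5957 ≡ 1 (mod 4), so (19/5957) = +(5957/19).
Reduce top mod 19: now compute (10/19).
Pull out 2: since 19 ≡ 3 (mod 8), (2/19) = -1.
Reciprocity: 5 ≡ 1 and 19 ≡ 3 (mod 4), so (5/19) = +(19/5).
Reduce top mod 5: now compute (4/5).
Pull out 2^2: since 5 ≡ 5 (mod 8), (2/5) = -1, so (2/5)^2 = +1.
Reached (1/5) = 1. Collecting the sign flips along the way, the symbol is +1.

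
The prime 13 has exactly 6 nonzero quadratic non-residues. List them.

Square k = 1,…,6 (k and 13−k give the same square):
1²=1, 2²=4, 3²=9, 4²≡3, 5²≡12, 6²≡10 (mod 13).
The residues are {1, 3, 4, 9, 10, 12}; the non-residues are the remaining 6 nonzero classes.

2,5,6,7,8,11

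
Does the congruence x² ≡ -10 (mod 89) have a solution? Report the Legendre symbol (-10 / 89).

1

Euler's criterion: (-10/89) ≡ 79^44 (mod 89).
79^2 ≡ 11 (mod 89)
79^4 ≡ 32 (mod 89)
79^8 ≡ 45 (mod 89)
79^16 ≡ 67 (mod 89)
79^32 ≡ 39 (mod 89)
79^44 = 79^(32+8+4) ≡ 1 (mod 89).
Result is 1, so (-10/89) = 1.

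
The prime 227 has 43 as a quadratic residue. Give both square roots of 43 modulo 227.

66, 161

Since 227 ≡ 3 (mod 4), a square root of 43 is 43^((227+1)/4) = 43^57 mod 227.
Repeated squaring: 43^2≡33, 43^4≡181, 43^8≡73, 43^16≡108, 43^32≡87 (mod 227).
43^57 = 43^(32+16+8+1) ≡ 161 (mod 227).
Check: 161² = 25921 ≡ 43 (mod 227). The two roots are 66 and 161.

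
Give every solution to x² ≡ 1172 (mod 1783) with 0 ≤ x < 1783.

Since 1783 ≡ 3 (mod 4), a square root of 1172 is 1172^((1783+1)/4) = 1172^446 mod 1783.
Repeated squaring: 1172^2≡674, 1172^4≡1394, 1172^8≡1549, 1172^16≡1266, 1172^32≡1622, 1172^64≡959, 1172^128≡1436, 1172^256≡948 (mod 1783).
1172^446 = 1172^(256+128+32+16+8+4+2) ≡ 1504 (mod 1783).
Check: 1504² = 2262016 ≡ 1172 (mod 1783). The two roots are 279 and 1504.

279, 1504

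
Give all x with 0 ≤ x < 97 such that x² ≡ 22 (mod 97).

33, 64

97 ≡ 1 (mod 4), so we find a root by search.
Trying successive values, 33² = 1089 ≡ 22 (mod 97). The other root is 97 − 33 = 64.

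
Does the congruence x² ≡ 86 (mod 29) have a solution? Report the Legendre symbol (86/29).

Euler's criterion: (86/29) ≡ 28^14 (mod 29).
28^2 ≡ 1 (mod 29)
28^4 ≡ 1 (mod 29)
28^8 ≡ 1 (mod 29)
28^14 = 28^(8+4+2) ≡ 1 (mod 29).
Result is 1, so (86/29) = 1.

1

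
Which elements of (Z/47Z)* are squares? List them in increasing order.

Square k = 1,…,23 (k and 47−k give the same square):
1²=1, 2²=4, 3²=9, 4²=16, 5²=25, 6²=36, 7²≡2, 8²≡17, 9²≡34, 10²≡6, 11²≡27, 12²≡3, 13²≡28, 14²≡8, 15²≡37, 16²≡21, 17²≡7, 18²≡42, 19²≡32, 20²≡24, 21²≡18, 22²≡14, 23²≡12 (mod 47).
So the quadratic residues mod 47 are {1, 2, 3, 4, 6, 7, 8, 9, 12, 14, 16, 17, 18, 21, 24, 25, 27, 28, 32, 34, 36, 37, 42}.

1,2,3,4,6,7,8,9,12,14,16,17,18,21,24,25,27,28,32,34,36,37,42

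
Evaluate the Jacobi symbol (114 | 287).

Pull out 2: since 287 ≡ 7 (mod 8), (2/287) = +1.
Reciprocity: 57 ≡ 1 and 287 ≡ 3 (mod 4), so (57/287) = +(287/57).
Reduce top mod 57: now compute (2/57).
Pull out 2: since 57 ≡ 1 (mod 8), (2/57) = +1.
Reached (1/57) = 1. Collecting the sign flips along the way, the symbol is +1.

1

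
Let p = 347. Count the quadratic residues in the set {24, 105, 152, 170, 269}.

3

(24/347) = -1 → non-residue.
(105/347) = +1 → QR.
(152/347) = +1 → QR.
(170/347) = -1 → non-residue.
(269/347) = +1 → QR.
Total quadratic residues among the 5: 3.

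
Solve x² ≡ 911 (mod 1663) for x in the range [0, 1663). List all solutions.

672, 991

Since 1663 ≡ 3 (mod 4), a square root of 911 is 911^((1663+1)/4) = 911^416 mod 1663.
Repeated squaring: 911^2≡84, 911^4≡404, 911^8≡242, 911^16≡359, 911^32≡830, 911^64≡418, 911^128≡109, 911^256≡240 (mod 1663).
911^416 = 911^(256+128+32) ≡ 672 (mod 1663).
Check: 672² = 451584 ≡ 911 (mod 1663). The two roots are 672 and 991.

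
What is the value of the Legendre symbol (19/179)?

1

Reciprocity: 19 ≡ 3 and 179 ≡ 3 (mod 4), so (19/179) = −(179/19).
Reduce top mod 19: now compute (8/19).
Pull out 2^3: since 19 ≡ 3 (mod 8), (2/19) = -1, so (2/19)^3 = -1.
Reached (1/19) = 1. Collecting the sign flips along the way, the symbol is +1.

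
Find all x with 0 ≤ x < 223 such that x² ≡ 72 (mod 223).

90, 133

Since 223 ≡ 3 (mod 4), a square root of 72 is 72^((223+1)/4) = 72^56 mod 223.
Repeated squaring: 72^2≡55, 72^4≡126, 72^8≡43, 72^16≡65, 72^32≡211 (mod 223).
72^56 = 72^(32+16+8) ≡ 133 (mod 223).
Check: 133² = 17689 ≡ 72 (mod 223). The two roots are 90 and 133.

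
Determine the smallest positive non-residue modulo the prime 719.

11

(2/719) = +1, so 2 is a residue.
(3/719) = +1, so 3 is a residue.
(4/719) = +1, so 4 is a residue.
(5/719) = +1, so 5 is a residue.
(6/719) = +1, so 6 is a residue.
(7/719) = +1, so 7 is a residue.
(8/719) = +1, so 8 is a residue.
(9/719) = +1, so 9 is a residue.
(10/719) = +1, so 10 is a residue.
(11/719) = −1, so 11 is the smallest positive non-residue mod 719.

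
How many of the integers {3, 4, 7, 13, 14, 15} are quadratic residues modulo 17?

(3/17) = -1 → non-residue.
(4/17) = +1 → QR.
(7/17) = -1 → non-residue.
(13/17) = +1 → QR.
(14/17) = -1 → non-residue.
(15/17) = +1 → QR.
Total quadratic residues among the 6: 3.

3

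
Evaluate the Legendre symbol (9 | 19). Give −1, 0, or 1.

Reciprocity: 9 ≡ 1 and 19 ≡ 3 (mod 4), so (9/19) = +(19/9).
Reduce top mod 9: now compute (1/9).
Reached (1/9) = 1. Collecting the sign flips along the way, the symbol is +1.

1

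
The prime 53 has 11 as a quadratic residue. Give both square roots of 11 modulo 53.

8, 45

53 ≡ 1 (mod 4), so we find a root by search.
Trying successive values, 8² = 64 ≡ 11 (mod 53). The other root is 53 − 8 = 45.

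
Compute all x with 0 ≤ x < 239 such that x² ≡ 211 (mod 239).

Since 239 ≡ 3 (mod 4), a square root of 211 is 211^((239+1)/4) = 211^60 mod 239.
Repeated squaring: 211^2≡67, 211^4≡187, 211^8≡75, 211^16≡128, 211^32≡132 (mod 239).
211^60 = 211^(32+16+8+4) ≡ 51 (mod 239).
Check: 51² = 2601 ≡ 211 (mod 239). The two roots are 51 and 188.

51, 188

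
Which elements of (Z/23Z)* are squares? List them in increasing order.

Square k = 1,…,11 (k and 23−k give the same square):
1²=1, 2²=4, 3²=9, 4²=16, 5²≡2, 6²≡13, 7²≡3, 8²≡18, 9²≡12, 10²≡8, 11²≡6 (mod 23).
So the quadratic residues mod 23 are {1, 2, 3, 4, 6, 8, 9, 12, 13, 16, 18}.

1,2,3,4,6,8,9,12,13,16,18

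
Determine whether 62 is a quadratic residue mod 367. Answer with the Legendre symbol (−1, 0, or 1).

Euler's criterion: (62/367) ≡ 62^183 (mod 367).
62^2 ≡ 174 (mod 367)
62^4 ≡ 182 (mod 367)
62^8 ≡ 94 (mod 367)
62^16 ≡ 28 (mod 367)
62^32 ≡ 50 (mod 367)
62^64 ≡ 298 (mod 367)
62^128 ≡ 357 (mod 367)
62^183 = 62^(128+32+16+4+2+1) ≡ 1 (mod 367).
Result is 1, so (62/367) = 1.

1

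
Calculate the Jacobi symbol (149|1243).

-1

Reciprocity: 149 ≡ 1 and 1243 ≡ 3 (mod 4), so (149/1243) = +(1243/149).
Reduce top mod 149: now compute (51/149).
Reciprocity: 51 ≡ 3 and 149 ≡ 1 (mod 4), so (51/149) = +(149/51).
Reduce top mod 51: now compute (47/51).
Reciprocity: 47 ≡ 3 and 51 ≡ 3 (mod 4), so (47/51) = −(51/47).
Reduce top mod 47: now compute (4/47).
Pull out 2^2: since 47 ≡ 7 (mod 8), (2/47) = +1, so (2/47)^2 = +1.
Reached (1/47) = 1. Collecting the sign flips along the way, the symbol is -1.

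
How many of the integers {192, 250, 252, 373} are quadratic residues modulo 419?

3

(192/419) = +1 → QR.
(250/419) = -1 → non-residue.
(252/419) = +1 → QR.
(373/419) = +1 → QR.
Total quadratic residues among the 4: 3.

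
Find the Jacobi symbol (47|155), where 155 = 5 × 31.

Reciprocity: 47 ≡ 3 and 155 ≡ 3 (mod 4), so (47/155) = −(155/47).
Reduce top mod 47: now compute (14/47).
Pull out 2: since 47 ≡ 7 (mod 8), (2/47) = +1.
Reciprocity: 7 ≡ 3 and 47 ≡ 3 (mod 4), so (7/47) = −(47/7).
Reduce top mod 7: now compute (5/7).
Reciprocity: 5 ≡ 1 and 7 ≡ 3 (mod 4), so (5/7) = +(7/5).
Reduce top mod 5: now compute (2/5).
Pull out 2: since 5 ≡ 5 (mod 8), (2/5) = -1.
Reached (1/5) = 1. Collecting the sign flips along the way, the symbol is -1.

-1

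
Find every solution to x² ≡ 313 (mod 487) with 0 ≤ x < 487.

128, 359

Since 487 ≡ 3 (mod 4), a square root of 313 is 313^((487+1)/4) = 313^122 mod 487.
Repeated squaring: 313^2≡82, 313^4≡393, 313^8≡70, 313^16≡30, 313^32≡413, 313^64≡119 (mod 487).
313^122 = 313^(64+32+16+8+2) ≡ 128 (mod 487).
Check: 128² = 16384 ≡ 313 (mod 487). The two roots are 128 and 359.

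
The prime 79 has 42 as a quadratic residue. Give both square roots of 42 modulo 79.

11, 68

Since 79 ≡ 3 (mod 4), a square root of 42 is 42^((79+1)/4) = 42^20 mod 79.
Repeated squaring: 42^2≡26, 42^4≡44, 42^8≡40, 42^16≡20 (mod 79).
42^20 = 42^(16+4) ≡ 11 (mod 79).
Check: 11² = 121 ≡ 42 (mod 79). The two roots are 11 and 68.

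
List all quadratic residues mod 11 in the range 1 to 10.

1 3 4 5 9

Square k = 1,…,5 (k and 11−k give the same square):
1²=1, 2²=4, 3²=9, 4²≡5, 5²≡3 (mod 11).
So the quadratic residues mod 11 are {1, 3, 4, 5, 9}.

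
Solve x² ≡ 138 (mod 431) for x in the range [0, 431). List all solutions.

210, 221

Since 431 ≡ 3 (mod 4), a square root of 138 is 138^((431+1)/4) = 138^108 mod 431.
Repeated squaring: 138^2≡80, 138^4≡366, 138^8≡346, 138^16≡329, 138^32≡60, 138^64≡152 (mod 431).
138^108 = 138^(64+32+8+4) ≡ 221 (mod 431).
Check: 221² = 48841 ≡ 138 (mod 431). The two roots are 210 and 221.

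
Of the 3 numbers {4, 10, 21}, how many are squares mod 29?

1

(4/29) = +1 → QR.
(10/29) = -1 → non-residue.
(21/29) = -1 → non-residue.
Total quadratic residues among the 3: 1.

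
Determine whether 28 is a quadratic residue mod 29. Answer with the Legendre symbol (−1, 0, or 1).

Pull out 2^2: since 29 ≡ 5 (mod 8), (2/29) = -1, so (2/29)^2 = +1.
Reciprocity: 7 ≡ 3 and 29 ≡ 1 (mod 4), so (7/29) = +(29/7).
Reduce top mod 7: now compute (1/7).
Reached (1/7) = 1. Collecting the sign flips along the way, the symbol is +1.

1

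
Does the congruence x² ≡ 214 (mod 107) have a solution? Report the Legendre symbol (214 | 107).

0

First reduce: 214 ≡ 0 (mod 107).
Top reduces to 0: gcd > 1, so the symbol is 0.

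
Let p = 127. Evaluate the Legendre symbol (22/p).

Euler's criterion: (22/127) ≡ 22^63 (mod 127).
22^2 ≡ 103 (mod 127)
22^4 ≡ 68 (mod 127)
22^8 ≡ 52 (mod 127)
22^16 ≡ 37 (mod 127)
22^32 ≡ 99 (mod 127)
22^63 = 22^(32+16+8+4+2+1) ≡ 1 (mod 127).
Result is 1, so (22/127) = 1.

1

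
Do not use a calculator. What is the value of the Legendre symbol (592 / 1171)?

-1

Euler's criterion: (592/1171) ≡ 592^585 (mod 1171).
592^2 ≡ 335 (mod 1171)
592^4 ≡ 980 (mod 1171)
592^8 ≡ 180 (mod 1171)
592^16 ≡ 783 (mod 1171)
592^32 ≡ 656 (mod 1171)
592^64 ≡ 579 (mod 1171)
592^128 ≡ 335 (mod 1171)
592^256 ≡ 980 (mod 1171)
592^512 ≡ 180 (mod 1171)
592^585 = 592^(512+64+8+1) ≡ 1170 (mod 1171).
Result is 1170 ≡ −1, so (592/1171) = −1.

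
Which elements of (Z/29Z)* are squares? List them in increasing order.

Square k = 1,…,14 (k and 29−k give the same square):
1²=1, 2²=4, 3²=9, 4²=16, 5²=25, 6²≡7, 7²≡20, 8²≡6, 9²≡23, 10²≡13, 11²≡5, 12²≡28, 13²≡24, 14²≡22 (mod 29).
So the quadratic residues mod 29 are {1, 4, 5, 6, 7, 9, 13, 16, 20, 22, 23, 24, 25, 28}.

1 4 5 6 7 9 13 16 20 22 23 24 25 28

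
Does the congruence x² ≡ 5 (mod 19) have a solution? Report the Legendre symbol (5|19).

1

Reciprocity: 5 ≡ 1 and 19 ≡ 3 (mod 4), so (5/19) = +(19/5).
Reduce top mod 5: now compute (4/5).
Pull out 2^2: since 5 ≡ 5 (mod 8), (2/5) = -1, so (2/5)^2 = +1.
Reached (1/5) = 1. Collecting the sign flips along the way, the symbol is +1.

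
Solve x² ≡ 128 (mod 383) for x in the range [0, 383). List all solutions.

Since 383 ≡ 3 (mod 4), a square root of 128 is 128^((383+1)/4) = 128^96 mod 383.
Repeated squaring: 128^2≡298, 128^4≡331, 128^8≡23, 128^16≡146, 128^32≡251, 128^64≡189 (mod 383).
128^96 = 128^(64+32) ≡ 330 (mod 383).
Check: 330² = 108900 ≡ 128 (mod 383). The two roots are 53 and 330.

53, 330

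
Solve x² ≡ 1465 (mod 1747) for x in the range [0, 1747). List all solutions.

Since 1747 ≡ 3 (mod 4), a square root of 1465 is 1465^((1747+1)/4) = 1465^437 mod 1747.
Repeated squaring: 1465^2≡909, 1465^4≡1697, 1465^8≡753, 1465^16≡981, 1465^32≡1511, 1465^64≡1539, 1465^128≡1336, 1465^256≡1209 (mod 1747).
1465^437 = 1465^(256+128+32+16+4+1) ≡ 430 (mod 1747).
Check: 430² = 184900 ≡ 1465 (mod 1747). The two roots are 430 and 1317.

430, 1317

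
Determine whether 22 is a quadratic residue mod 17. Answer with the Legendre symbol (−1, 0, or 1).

-1

Euler's criterion: (22/17) ≡ 5^8 (mod 17).
5^2 ≡ 8 (mod 17)
5^4 ≡ 13 (mod 17)
5^8 ≡ 16 (mod 17)
5^8 = 5^(8) ≡ 16 (mod 17).
Result is 16 ≡ −1, so (22/17) = −1.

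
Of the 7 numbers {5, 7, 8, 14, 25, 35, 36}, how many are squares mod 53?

(5/53) = -1 → non-residue.
(7/53) = +1 → QR.
(8/53) = -1 → non-residue.
(14/53) = -1 → non-residue.
(25/53) = +1 → QR.
(35/53) = -1 → non-residue.
(36/53) = +1 → QR.
Total quadratic residues among the 7: 3.

3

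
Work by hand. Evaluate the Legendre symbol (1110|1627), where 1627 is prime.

-1

Pull out 2: since 1627 ≡ 3 (mod 8), (2/1627) = -1.
Reciprocity: 555 ≡ 3 and 1627 ≡ 3 (mod 4), so (555/1627) = −(1627/555).
Reduce top mod 555: now compute (517/555).
Reciprocity: 517 ≡ 1 and 555 ≡ 3 (mod 4), so (517/555) = +(555/517).
Reduce top mod 517: now compute (38/517).
Pull out 2: since 517 ≡ 5 (mod 8), (2/517) = -1.
Reciprocity: 19 ≡ 3 and 517 ≡ 1 (mod 4), so (19/517) = +(517/19).
Reduce top mod 19: now compute (4/19).
Pull out 2^2: since 19 ≡ 3 (mod 8), (2/19) = -1, so (2/19)^2 = +1.
Reached (1/19) = 1. Collecting the sign flips along the way, the symbol is -1.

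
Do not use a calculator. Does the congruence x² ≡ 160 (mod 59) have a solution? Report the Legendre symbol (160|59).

First reduce: 160 ≡ 42 (mod 59).
Pull out 2: since 59 ≡ 3 (mod 8), (2/59) = -1.
Reciprocity: 21 ≡ 1 and 59 ≡ 3 (mod 4), so (21/59) = +(59/21).
Reduce top mod 21: now compute (17/21).
Reciprocity: 17 ≡ 1 and 21 ≡ 1 (mod 4), so (17/21) = +(21/17).
Reduce top mod 17: now compute (4/17).
Pull out 2^2: since 17 ≡ 1 (mod 8), (2/17) = +1, so (2/17)^2 = +1.
Reached (1/17) = 1. Collecting the sign flips along the way, the symbol is -1.

-1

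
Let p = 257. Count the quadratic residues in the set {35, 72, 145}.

2

(35/257) = +1 → QR.
(72/257) = +1 → QR.
(145/257) = -1 → non-residue.
Total quadratic residues among the 3: 2.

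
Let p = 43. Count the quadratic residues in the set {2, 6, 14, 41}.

(2/43) = -1 → non-residue.
(6/43) = +1 → QR.
(14/43) = +1 → QR.
(41/43) = +1 → QR.
Total quadratic residues among the 4: 3.

3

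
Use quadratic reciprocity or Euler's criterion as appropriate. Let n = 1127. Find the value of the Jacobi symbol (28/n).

Pull out 2^2: since 1127 ≡ 7 (mod 8), (2/1127) = +1, so (2/1127)^2 = +1.
Reciprocity: 7 ≡ 3 and 1127 ≡ 3 (mod 4), so (7/1127) = −(1127/7).
Reduce top mod 7: now compute (0/7).
Top reduces to 0: gcd > 1, so the symbol is 0.

0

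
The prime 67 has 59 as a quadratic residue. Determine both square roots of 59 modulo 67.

Since 67 ≡ 3 (mod 4), a square root of 59 is 59^((67+1)/4) = 59^17 mod 67.
Repeated squaring: 59^2≡64, 59^4≡9, 59^8≡14, 59^16≡62 (mod 67).
59^17 = 59^(16+1) ≡ 40 (mod 67).
Check: 40² = 1600 ≡ 59 (mod 67). The two roots are 27 and 40.

27, 40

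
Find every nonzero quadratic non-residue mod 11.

2, 6, 7, 8, 10

Square k = 1,…,5 (k and 11−k give the same square):
1²=1, 2²=4, 3²=9, 4²≡5, 5²≡3 (mod 11).
The residues are {1, 3, 4, 5, 9}; the non-residues are the remaining 5 nonzero classes.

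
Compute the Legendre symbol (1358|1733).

1

Pull out 2: since 1733 ≡ 5 (mod 8), (2/1733) = -1.
Reciprocity: 679 ≡ 3 and 1733 ≡ 1 (mod 4), so (679/1733) = +(1733/679).
Reduce top mod 679: now compute (375/679).
Reciprocity: 375 ≡ 3 and 679 ≡ 3 (mod 4), so (375/679) = −(679/375).
Reduce top mod 375: now compute (304/375).
Pull out 2^4: since 375 ≡ 7 (mod 8), (2/375) = +1, so (2/375)^4 = +1.
Reciprocity: 19 ≡ 3 and 375 ≡ 3 (mod 4), so (19/375) = −(375/19).
Reduce top mod 19: now compute (14/19).
Pull out 2: since 19 ≡ 3 (mod 8), (2/19) = -1.
Reciprocity: 7 ≡ 3 and 19 ≡ 3 (mod 4), so (7/19) = −(19/7).
Reduce top mod 7: now compute (5/7).
Reciprocity: 5 ≡ 1 and 7 ≡ 3 (mod 4), so (5/7) = +(7/5).
Reduce top mod 5: now compute (2/5).
Pull out 2: since 5 ≡ 5 (mod 8), (2/5) = -1.
Reached (1/5) = 1. Collecting the sign flips along the way, the symbol is +1.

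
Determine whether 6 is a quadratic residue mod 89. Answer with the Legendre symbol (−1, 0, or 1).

-1

Euler's criterion: (6/89) ≡ 6^44 (mod 89).
6^2 ≡ 36 (mod 89)
6^4 ≡ 50 (mod 89)
6^8 ≡ 8 (mod 89)
6^16 ≡ 64 (mod 89)
6^32 ≡ 2 (mod 89)
6^44 = 6^(32+8+4) ≡ 88 (mod 89).
Result is 88 ≡ −1, so (6/89) = −1.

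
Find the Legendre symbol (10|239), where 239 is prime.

1

Pull out 2: since 239 ≡ 7 (mod 8), (2/239) = +1.
Reciprocity: 5 ≡ 1 and 239 ≡ 3 (mod 4), so (5/239) = +(239/5).
Reduce top mod 5: now compute (4/5).
Pull out 2^2: since 5 ≡ 5 (mod 8), (2/5) = -1, so (2/5)^2 = +1.
Reached (1/5) = 1. Collecting the sign flips along the way, the symbol is +1.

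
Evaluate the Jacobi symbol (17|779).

-1

Reciprocity: 17 ≡ 1 and 779 ≡ 3 (mod 4), so (17/779) = +(779/17).
Reduce top mod 17: now compute (14/17).
Pull out 2: since 17 ≡ 1 (mod 8), (2/17) = +1.
Reciprocity: 7 ≡ 3 and 17 ≡ 1 (mod 4), so (7/17) = +(17/7).
Reduce top mod 7: now compute (3/7).
Reciprocity: 3 ≡ 3 and 7 ≡ 3 (mod 4), so (3/7) = −(7/3).
Reduce top mod 3: now compute (1/3).
Reached (1/3) = 1. Collecting the sign flips along the way, the symbol is -1.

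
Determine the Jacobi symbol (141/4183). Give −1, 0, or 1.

Reciprocity: 141 ≡ 1 and 4183 ≡ 3 (mod 4), so (141/4183) = +(4183/141).
Reduce top mod 141: now compute (94/141).
Pull out 2: since 141 ≡ 5 (mod 8), (2/141) = -1.
Reciprocity: 47 ≡ 3 and 141 ≡ 1 (mod 4), so (47/141) = +(141/47).
Reduce top mod 47: now compute (0/47).
Top reduces to 0: gcd > 1, so the symbol is 0.

0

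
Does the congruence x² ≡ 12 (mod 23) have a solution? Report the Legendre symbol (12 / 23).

1

Euler's criterion: (12/23) ≡ 12^11 (mod 23).
12^2 ≡ 6 (mod 23)
12^4 ≡ 13 (mod 23)
12^8 ≡ 8 (mod 23)
12^11 = 12^(8+2+1) ≡ 1 (mod 23).
Result is 1, so (12/23) = 1.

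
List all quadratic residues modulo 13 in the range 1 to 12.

1,3,4,9,10,12

Square k = 1,…,6 (k and 13−k give the same square):
1²=1, 2²=4, 3²=9, 4²≡3, 5²≡12, 6²≡10 (mod 13).
So the quadratic residues mod 13 are {1, 3, 4, 9, 10, 12}.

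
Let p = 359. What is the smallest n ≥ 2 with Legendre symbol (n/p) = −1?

7

(2/359) = +1, so 2 is a residue.
(3/359) = +1, so 3 is a residue.
(4/359) = +1, so 4 is a residue.
(5/359) = +1, so 5 is a residue.
(6/359) = +1, so 6 is a residue.
(7/359) = −1, so 7 is the smallest positive non-residue mod 359.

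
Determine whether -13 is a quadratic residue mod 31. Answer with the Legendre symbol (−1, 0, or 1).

1

First reduce: -13 ≡ 18 (mod 31).
Pull out 2: since 31 ≡ 7 (mod 8), (2/31) = +1.
Reciprocity: 9 ≡ 1 and 31 ≡ 3 (mod 4), so (9/31) = +(31/9).
Reduce top mod 9: now compute (4/9).
Pull out 2^2: since 9 ≡ 1 (mod 8), (2/9) = +1, so (2/9)^2 = +1.
Reached (1/9) = 1. Collecting the sign flips along the way, the symbol is +1.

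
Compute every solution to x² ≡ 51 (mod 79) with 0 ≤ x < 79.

Since 79 ≡ 3 (mod 4), a square root of 51 is 51^((79+1)/4) = 51^20 mod 79.
Repeated squaring: 51^2≡73, 51^4≡36, 51^8≡32, 51^16≡76 (mod 79).
51^20 = 51^(16+4) ≡ 50 (mod 79).
Check: 50² = 2500 ≡ 51 (mod 79). The two roots are 29 and 50.

29, 50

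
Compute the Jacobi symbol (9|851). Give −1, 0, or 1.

Reciprocity: 9 ≡ 1 and 851 ≡ 3 (mod 4), so (9/851) = +(851/9).
Reduce top mod 9: now compute (5/9).
Reciprocity: 5 ≡ 1 and 9 ≡ 1 (mod 4), so (5/9) = +(9/5).
Reduce top mod 5: now compute (4/5).
Pull out 2^2: since 5 ≡ 5 (mod 8), (2/5) = -1, so (2/5)^2 = +1.
Reached (1/5) = 1. Collecting the sign flips along the way, the symbol is +1.

1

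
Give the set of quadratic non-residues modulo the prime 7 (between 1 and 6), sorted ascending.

3 5 6

Square k = 1,…,3 (k and 7−k give the same square):
1²=1, 2²=4, 3²≡2 (mod 7).
The residues are {1, 2, 4}; the non-residues are the remaining 3 nonzero classes.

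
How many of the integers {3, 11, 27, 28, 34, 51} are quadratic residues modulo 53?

(3/53) = -1 → non-residue.
(11/53) = +1 → QR.
(27/53) = -1 → non-residue.
(28/53) = +1 → QR.
(34/53) = -1 → non-residue.
(51/53) = -1 → non-residue.
Total quadratic residues among the 6: 2.

2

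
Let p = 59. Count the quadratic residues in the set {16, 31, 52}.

1

(16/59) = +1 → QR.
(31/59) = -1 → non-residue.
(52/59) = -1 → non-residue.
Total quadratic residues among the 3: 1.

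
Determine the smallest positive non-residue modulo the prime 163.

2

(2/163) = −1, so 2 is the smallest positive non-residue mod 163.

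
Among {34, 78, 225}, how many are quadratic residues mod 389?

(34/389) = -1 → non-residue.
(78/389) = +1 → QR.
(225/389) = +1 → QR.
Total quadratic residues among the 3: 2.

2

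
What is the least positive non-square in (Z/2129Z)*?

(2/2129) = +1, so 2 is a residue.
(3/2129) = −1, so 3 is the smallest positive non-residue mod 2129.

3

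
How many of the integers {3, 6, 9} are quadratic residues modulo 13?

(3/13) = +1 → QR.
(6/13) = -1 → non-residue.
(9/13) = +1 → QR.
Total quadratic residues among the 3: 2.

2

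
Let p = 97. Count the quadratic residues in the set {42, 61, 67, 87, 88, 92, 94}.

(42/97) = -1 → non-residue.
(61/97) = +1 → QR.
(67/97) = -1 → non-residue.
(87/97) = -1 → non-residue.
(88/97) = +1 → QR.
(92/97) = -1 → non-residue.
(94/97) = +1 → QR.
Total quadratic residues among the 7: 3.

3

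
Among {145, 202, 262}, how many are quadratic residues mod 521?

2

(145/521) = +1 → QR.
(202/521) = +1 → QR.
(262/521) = -1 → non-residue.
Total quadratic residues among the 3: 2.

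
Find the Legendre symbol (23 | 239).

-1

Euler's criterion: (23/239) ≡ 23^119 (mod 239).
23^2 ≡ 51 (mod 239)
23^4 ≡ 211 (mod 239)
23^8 ≡ 67 (mod 239)
23^16 ≡ 187 (mod 239)
23^32 ≡ 75 (mod 239)
23^64 ≡ 128 (mod 239)
23^119 = 23^(64+32+16+4+2+1) ≡ 238 (mod 239).
Result is 238 ≡ −1, so (23/239) = −1.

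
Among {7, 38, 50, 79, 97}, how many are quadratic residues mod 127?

(7/127) = -1 → non-residue.
(38/127) = +1 → QR.
(50/127) = +1 → QR.
(79/127) = +1 → QR.
(97/127) = -1 → non-residue.
Total quadratic residues among the 5: 3.

3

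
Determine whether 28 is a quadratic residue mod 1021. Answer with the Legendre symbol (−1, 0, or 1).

Pull out 2^2: since 1021 ≡ 5 (mod 8), (2/1021) = -1, so (2/1021)^2 = +1.
Reciprocity: 7 ≡ 3 and 1021 ≡ 1 (mod 4), so (7/1021) = +(1021/7).
Reduce top mod 7: now compute (6/7).
Pull out 2: since 7 ≡ 7 (mod 8), (2/7) = +1.
Reciprocity: 3 ≡ 3 and 7 ≡ 3 (mod 4), so (3/7) = −(7/3).
Reduce top mod 3: now compute (1/3).
Reached (1/3) = 1. Collecting the sign flips along the way, the symbol is -1.

-1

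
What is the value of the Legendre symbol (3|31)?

Reciprocity: 3 ≡ 3 and 31 ≡ 3 (mod 4), so (3/31) = −(31/3).
Reduce top mod 3: now compute (1/3).
Reached (1/3) = 1. Collecting the sign flips along the way, the symbol is -1.

-1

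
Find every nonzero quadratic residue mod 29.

1, 4, 5, 6, 7, 9, 13, 16, 20, 22, 23, 24, 25, 28

Square k = 1,…,14 (k and 29−k give the same square):
1²=1, 2²=4, 3²=9, 4²=16, 5²=25, 6²≡7, 7²≡20, 8²≡6, 9²≡23, 10²≡13, 11²≡5, 12²≡28, 13²≡24, 14²≡22 (mod 29).
So the quadratic residues mod 29 are {1, 4, 5, 6, 7, 9, 13, 16, 20, 22, 23, 24, 25, 28}.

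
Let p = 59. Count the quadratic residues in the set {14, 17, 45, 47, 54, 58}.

2

(14/59) = -1 → non-residue.
(17/59) = +1 → QR.
(45/59) = +1 → QR.
(47/59) = -1 → non-residue.
(54/59) = -1 → non-residue.
(58/59) = -1 → non-residue.
Total quadratic residues among the 6: 2.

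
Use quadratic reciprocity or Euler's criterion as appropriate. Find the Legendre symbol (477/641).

Reciprocity: 477 ≡ 1 and 641 ≡ 1 (mod 4), so (477/641) = +(641/477).
Reduce top mod 477: now compute (164/477).
Pull out 2^2: since 477 ≡ 5 (mod 8), (2/477) = -1, so (2/477)^2 = +1.
Reciprocity: 41 ≡ 1 and 477 ≡ 1 (mod 4), so (41/477) = +(477/41).
Reduce top mod 41: now compute (26/41).
Pull out 2: since 41 ≡ 1 (mod 8), (2/41) = +1.
Reciprocity: 13 ≡ 1 and 41 ≡ 1 (mod 4), so (13/41) = +(41/13).
Reduce top mod 13: now compute (2/13).
Pull out 2: since 13 ≡ 5 (mod 8), (2/13) = -1.
Reached (1/13) = 1. Collecting the sign flips along the way, the symbol is -1.

-1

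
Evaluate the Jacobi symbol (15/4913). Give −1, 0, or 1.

Reciprocity: 15 ≡ 3 and 4913 ≡ 1 (mod 4), so (15/4913) = +(4913/15).
Reduce top mod 15: now compute (8/15).
Pull out 2^3: since 15 ≡ 7 (mod 8), (2/15) = +1, so (2/15)^3 = +1.
Reached (1/15) = 1. Collecting the sign flips along the way, the symbol is +1.

1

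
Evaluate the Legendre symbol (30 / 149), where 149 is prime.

Pull out 2: since 149 ≡ 5 (mod 8), (2/149) = -1.
Reciprocity: 15 ≡ 3 and 149 ≡ 1 (mod 4), so (15/149) = +(149/15).
Reduce top mod 15: now compute (14/15).
Pull out 2: since 15 ≡ 7 (mod 8), (2/15) = +1.
Reciprocity: 7 ≡ 3 and 15 ≡ 3 (mod 4), so (7/15) = −(15/7).
Reduce top mod 7: now compute (1/7).
Reached (1/7) = 1. Collecting the sign flips along the way, the symbol is +1.

1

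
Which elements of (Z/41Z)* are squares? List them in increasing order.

Square k = 1,…,20 (k and 41−k give the same square):
1²=1, 2²=4, 3²=9, 4²=16, 5²=25, 6²=36, 7²≡8, 8²≡23, 9²≡40, 10²≡18, 11²≡39, 12²≡21, 13²≡5, 14²≡32, 15²≡20, 16²≡10, 17²≡2, 18²≡37, 19²≡33, 20²≡31 (mod 41).
So the quadratic residues mod 41 are {1, 2, 4, 5, 8, 9, 10, 16, 18, 20, 21, 23, 25, 31, 32, 33, 36, 37, 39, 40}.

1 2 4 5 8 9 10 16 18 20 21 23 25 31 32 33 36 37 39 40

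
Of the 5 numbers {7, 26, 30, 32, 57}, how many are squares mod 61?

1

(7/61) = -1 → non-residue.
(26/61) = -1 → non-residue.
(30/61) = -1 → non-residue.
(32/61) = -1 → non-residue.
(57/61) = +1 → QR.
Total quadratic residues among the 5: 1.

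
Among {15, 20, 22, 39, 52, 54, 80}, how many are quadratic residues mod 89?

(15/89) = -1 → non-residue.
(20/89) = +1 → QR.
(22/89) = +1 → QR.
(39/89) = +1 → QR.
(52/89) = -1 → non-residue.
(54/89) = -1 → non-residue.
(80/89) = +1 → QR.
Total quadratic residues among the 7: 4.

4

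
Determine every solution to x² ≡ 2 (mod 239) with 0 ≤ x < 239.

Since 239 ≡ 3 (mod 4), a square root of 2 is 2^((239+1)/4) = 2^60 mod 239.
Repeated squaring: 2^2≡4, 2^4≡16, 2^8≡17, 2^16≡50, 2^32≡110 (mod 239).
2^60 = 2^(32+16+8+4) ≡ 99 (mod 239).
Check: 99² = 9801 ≡ 2 (mod 239). The two roots are 99 and 140.

99, 140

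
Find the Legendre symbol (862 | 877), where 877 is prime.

Pull out 2: since 877 ≡ 5 (mod 8), (2/877) = -1.
Reciprocity: 431 ≡ 3 and 877 ≡ 1 (mod 4), so (431/877) = +(877/431).
Reduce top mod 431: now compute (15/431).
Reciprocity: 15 ≡ 3 and 431 ≡ 3 (mod 4), so (15/431) = −(431/15).
Reduce top mod 15: now compute (11/15).
Reciprocity: 11 ≡ 3 and 15 ≡ 3 (mod 4), so (11/15) = −(15/11).
Reduce top mod 11: now compute (4/11).
Pull out 2^2: since 11 ≡ 3 (mod 8), (2/11) = -1, so (2/11)^2 = +1.
Reached (1/11) = 1. Collecting the sign flips along the way, the symbol is -1.

-1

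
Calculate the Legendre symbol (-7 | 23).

Euler's criterion: (-7/23) ≡ 16^11 (mod 23).
16^2 ≡ 3 (mod 23)
16^4 ≡ 9 (mod 23)
16^8 ≡ 12 (mod 23)
16^11 = 16^(8+2+1) ≡ 1 (mod 23).
Result is 1, so (-7/23) = 1.

1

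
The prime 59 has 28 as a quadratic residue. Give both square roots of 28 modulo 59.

Since 59 ≡ 3 (mod 4), a square root of 28 is 28^((59+1)/4) = 28^15 mod 59.
Repeated squaring: 28^2≡17, 28^4≡53, 28^8≡36 (mod 59).
28^15 = 28^(8+4+2+1) ≡ 21 (mod 59).
Check: 21² = 441 ≡ 28 (mod 59). The two roots are 21 and 38.

21, 38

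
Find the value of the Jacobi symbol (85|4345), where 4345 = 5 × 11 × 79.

Reciprocity: 85 ≡ 1 and 4345 ≡ 1 (mod 4), so (85/4345) = +(4345/85).
Reduce top mod 85: now compute (10/85).
Pull out 2: since 85 ≡ 5 (mod 8), (2/85) = -1.
Reciprocity: 5 ≡ 1 and 85 ≡ 1 (mod 4), so (5/85) = +(85/5).
Reduce top mod 5: now compute (0/5).
Top reduces to 0: gcd > 1, so the symbol is 0.

0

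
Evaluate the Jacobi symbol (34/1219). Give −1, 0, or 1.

1

Pull out 2: since 1219 ≡ 3 (mod 8), (2/1219) = -1.
Reciprocity: 17 ≡ 1 and 1219 ≡ 3 (mod 4), so (17/1219) = +(1219/17).
Reduce top mod 17: now compute (12/17).
Pull out 2^2: since 17 ≡ 1 (mod 8), (2/17) = +1, so (2/17)^2 = +1.
Reciprocity: 3 ≡ 3 and 17 ≡ 1 (mod 4), so (3/17) = +(17/3).
Reduce top mod 3: now compute (2/3).
Pull out 2: since 3 ≡ 3 (mod 8), (2/3) = -1.
Reached (1/3) = 1. Collecting the sign flips along the way, the symbol is +1.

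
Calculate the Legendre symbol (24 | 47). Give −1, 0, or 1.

Euler's criterion: (24/47) ≡ 24^23 (mod 47).
24^2 ≡ 12 (mod 47)
24^4 ≡ 3 (mod 47)
24^8 ≡ 9 (mod 47)
24^16 ≡ 34 (mod 47)
24^23 = 24^(16+4+2+1) ≡ 1 (mod 47).
Result is 1, so (24/47) = 1.

1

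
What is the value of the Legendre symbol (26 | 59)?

1

Euler's criterion: (26/59) ≡ 26^29 (mod 59).
26^2 ≡ 27 (mod 59)
26^4 ≡ 21 (mod 59)
26^8 ≡ 28 (mod 59)
26^16 ≡ 17 (mod 59)
26^29 = 26^(16+8+4+1) ≡ 1 (mod 59).
Result is 1, so (26/59) = 1.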